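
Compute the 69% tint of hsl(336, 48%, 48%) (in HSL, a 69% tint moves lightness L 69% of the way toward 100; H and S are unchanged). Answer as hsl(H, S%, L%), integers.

L moves 69% from 48 toward 100: 48 + 35.88 = 83.88 → 84.
H and S are unchanged.

hsl(336, 48%, 84%)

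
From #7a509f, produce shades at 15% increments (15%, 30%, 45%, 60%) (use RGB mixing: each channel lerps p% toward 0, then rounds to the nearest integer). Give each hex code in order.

#7a509f is rgb(122, 80, 159).
15%: (122 − 18.3 = 103.7→104, 80 − 12 = 68→68, 159 − 23.85 = 135.15→135) → #684487
30%: (122 − 36.6 = 85.4→85, 80 − 24 = 56→56, 159 − 47.7 = 111.3→111) → #55386f
45%: (122 − 54.9 = 67.1→67, 80 − 36 = 44→44, 159 − 71.55 = 87.45→87) → #432c57
60%: (122 − 73.2 = 48.8→49, 80 − 48 = 32→32, 159 − 95.4 = 63.6→64) → #312040

#684487, #55386f, #432c57, #312040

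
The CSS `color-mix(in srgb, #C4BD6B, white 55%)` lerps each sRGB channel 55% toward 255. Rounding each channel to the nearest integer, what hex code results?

#E4E1BC

#C4BD6B is rgb(196, 189, 107).
A 55% tint moves each channel 55% toward 255:
  R: 196 + 0.55×(255−196) = 196 + 32.45 = 228.45 → 228
  G: 189 + 0.55×(255−189) = 189 + 36.3 = 225.3 → 225
  B: 107 + 0.55×(255−107) = 107 + 81.4 = 188.4 → 188
rgb(228, 225, 188) = #E4E1BC.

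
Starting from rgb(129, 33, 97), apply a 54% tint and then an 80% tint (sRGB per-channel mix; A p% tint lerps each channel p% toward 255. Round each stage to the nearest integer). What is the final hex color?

A 54% tint moves each channel 54% toward 255:
  R: 129 + 0.54×(255−129) = 129 + 68.04 = 197.04 → 197
  G: 33 + 119.88 = 152.88 → 153
  B: 97 + 85.32 = 182.32 → 182
After the tint: rgb(197, 153, 182) = #c599b6.
Per channel, c → c + 0.8(255 − c):
  R: 197 + 0.8×(255−197) = 197 + 46.4 = 243.4 → 243
  G: 153 + 81.6 = 234.6 → 235
  B: 182 + 58.4 = 240.4 → 240
rgb(243, 235, 240) = #f3ebf0.

#f3ebf0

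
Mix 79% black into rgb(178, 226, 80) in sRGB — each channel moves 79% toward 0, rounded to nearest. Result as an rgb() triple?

Per channel, c → c + 0.79(0 − c):
  R: 178 + 0.79×(0−178) = 178 − 140.62 = 37.38 → 37
  G: 226 − 178.54 = 47.46 → 47
  B: 80 + 0.79×(0−80) = 80 − 63.2 = 16.8 → 17

rgb(37, 47, 17)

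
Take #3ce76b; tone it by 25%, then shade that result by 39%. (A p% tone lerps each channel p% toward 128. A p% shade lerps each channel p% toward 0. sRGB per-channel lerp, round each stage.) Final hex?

#2f7d44

#3ce76b is rgb(60, 231, 107).
Per channel, c → c + 0.25(128 − c):
  R: 60 + 0.25×(128−60) = 60 + 17 = 77 → 77
  G: 231 + 0.25×(128−231) = 231 − 25.75 = 205.25 → 205
  B: 107 + 0.25×(128−107) = 107 + 5.25 = 112.25 → 112
After the tone: rgb(77, 205, 112) = #4dcd70.
Per channel, c → c + 0.39(0 − c):
  R: 77 − 30.03 = 46.97 → 47
  G: 205 − 79.95 = 125.05 → 125
  B: 112 − 43.68 = 68.32 → 68
rgb(47, 125, 68) = #2f7d44.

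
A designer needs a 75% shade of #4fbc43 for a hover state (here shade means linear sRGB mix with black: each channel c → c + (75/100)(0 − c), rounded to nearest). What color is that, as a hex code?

#4fbc43 is rgb(79, 188, 67).
Per channel, c → c + 0.75(0 − c):
  R: 79 − 59.25 = 19.75 → 20
  G: 188 − 141 = 47 → 47
  B: 67 + 0.75×(0−67) = 67 − 50.25 = 16.75 → 17
rgb(20, 47, 17) = #142f11.

#142f11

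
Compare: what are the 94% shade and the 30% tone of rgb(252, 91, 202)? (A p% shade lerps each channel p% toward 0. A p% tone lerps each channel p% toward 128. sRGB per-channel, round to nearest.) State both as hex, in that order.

#0F050C, #D766B4

94% shade:
  R: 252 + 0.94×(0−252) = 252 − 236.88 = 15.12 → 15
  G: 91 + 0.94×(0−91) = 91 − 85.54 = 5.46 → 5
  B: 202 + 0.94×(0−202) = 202 − 189.88 = 12.12 → 12
  → #0F050C
30% tone:
  R: 252 − 37.2 = 214.8 → 215
  G: 91 + 11.1 = 102.1 → 102
  B: 202 − 22.2 = 179.8 → 180
  → #D766B4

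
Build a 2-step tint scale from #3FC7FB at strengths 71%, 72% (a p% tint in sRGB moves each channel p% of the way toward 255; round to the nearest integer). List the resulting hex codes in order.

#3FC7FB is rgb(63, 199, 251).
71%: (63 + 136.32 = 199.32→199, 199 + 39.76 = 238.76→239, 251 + 2.84 = 253.84→254) → #C7EFFE
72%: (63 + 138.24 = 201.24→201, 199 + 40.32 = 239.32→239, 251 + 2.88 = 253.88→254) → #C9EFFE

#C7EFFE, #C9EFFE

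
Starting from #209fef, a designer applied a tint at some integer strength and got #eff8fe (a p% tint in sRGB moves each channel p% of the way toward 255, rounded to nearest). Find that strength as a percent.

#209fef is rgb(32, 159, 239); #eff8fe is rgb(239, 248, 254).
On the R channel (widest range): 239 ≈ 32 + (p/100)(255 − 32), so p ≈ 100×(239 − 32)/(255 − 32) = 20700/223 = 92.83.
p = 93 reproduces all three channels after rounding.

93%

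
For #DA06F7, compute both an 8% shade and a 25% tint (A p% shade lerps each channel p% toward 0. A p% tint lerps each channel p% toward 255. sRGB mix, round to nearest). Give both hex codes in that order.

#C906E3, #E344F9

#DA06F7 is rgb(218, 6, 247).
8% shade:
  R: 218 + 0.08×(0−218) = 218 − 17.44 = 200.56 → 201
  G: 6 + 0.08×(0−6) = 6 − 0.48 = 5.52 → 6
  B: 247 + 0.08×(0−247) = 247 − 19.76 = 227.24 → 227
  → #C906E3
25% tint:
  R: 218 + 0.25×(255−218) = 218 + 9.25 = 227.25 → 227
  G: 6 + 0.25×(255−6) = 6 + 62.25 = 68.25 → 68
  B: 247 + 2 = 249 → 249
  → #E344F9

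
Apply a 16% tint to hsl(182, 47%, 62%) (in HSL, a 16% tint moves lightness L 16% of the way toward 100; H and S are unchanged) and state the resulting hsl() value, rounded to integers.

hsl(182, 47%, 68%)

L moves 16% from 62 toward 100: 62 + 6.08 = 68.08 → 68.
H and S are unchanged.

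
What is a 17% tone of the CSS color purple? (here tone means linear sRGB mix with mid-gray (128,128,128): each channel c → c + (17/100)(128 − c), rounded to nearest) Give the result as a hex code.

#801680

CSS purple is rgb(128, 0, 128).
Per channel, c → c + 0.17(128 − c):
  R: 128 + 0.17×(128−128) = 128 + 0 = 128 → 128
  G: 0 + 0.17×(128−0) = 0 + 21.76 = 21.76 → 22
  B: 128 + 0.17×(128−128) = 128 + 0 = 128 → 128
rgb(128, 22, 128) = #801680.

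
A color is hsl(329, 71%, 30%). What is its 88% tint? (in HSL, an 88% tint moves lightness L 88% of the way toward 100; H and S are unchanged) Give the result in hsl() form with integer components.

hsl(329, 71%, 92%)

L moves 88% from 30 toward 100: 30 + 61.6 = 91.6 → 92.
H and S are unchanged.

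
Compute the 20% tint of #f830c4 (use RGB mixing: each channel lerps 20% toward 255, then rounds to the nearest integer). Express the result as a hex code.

#f830c4 is rgb(248, 48, 196).
A 20% tint moves each channel 20% toward 255:
  R: 248 + 1.4 = 249.4 → 249
  G: 48 + 0.2×(255−48) = 48 + 41.4 = 89.4 → 89
  B: 196 + 0.2×(255−196) = 196 + 11.8 = 207.8 → 208
rgb(249, 89, 208) = #f959d0.

#f959d0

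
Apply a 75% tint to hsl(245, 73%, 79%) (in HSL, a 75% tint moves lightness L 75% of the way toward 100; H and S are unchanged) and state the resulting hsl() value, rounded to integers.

hsl(245, 73%, 95%)

L moves 75% from 79 toward 100: 79 + 15.75 = 94.75 → 95.
H and S are unchanged.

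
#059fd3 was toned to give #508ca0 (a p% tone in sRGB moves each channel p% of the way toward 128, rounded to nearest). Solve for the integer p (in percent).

61%

#059fd3 is rgb(5, 159, 211); #508ca0 is rgb(80, 140, 160).
On the R channel (widest range): 80 ≈ 5 + (p/100)(128 − 5), so p ≈ 100×(80 − 5)/(128 − 5) = 7500/123 = 60.98.
p = 61 reproduces all three channels after rounding.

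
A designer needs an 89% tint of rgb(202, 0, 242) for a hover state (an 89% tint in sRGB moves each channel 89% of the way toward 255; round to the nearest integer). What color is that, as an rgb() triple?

rgb(249, 227, 254)

Lerp each channel 89% toward 255:
  R: 202 + 47.17 = 249.17 → 249
  G: 0 + 226.95 = 226.95 → 227
  B: 242 + 0.89×(255−242) = 242 + 11.57 = 253.57 → 254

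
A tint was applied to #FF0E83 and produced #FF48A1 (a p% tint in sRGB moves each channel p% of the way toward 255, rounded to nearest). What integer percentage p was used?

24%

#FF0E83 is rgb(255, 14, 131); #FF48A1 is rgb(255, 72, 161).
On the G channel (widest range): 72 ≈ 14 + (p/100)(255 − 14), so p ≈ 100×(72 − 14)/(255 − 14) = 5800/241 = 24.07.
p = 24 reproduces all three channels after rounding.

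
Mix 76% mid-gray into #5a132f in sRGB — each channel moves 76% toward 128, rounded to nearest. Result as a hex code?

#77666d

#5a132f is rgb(90, 19, 47).
Lerp each channel 76% toward 128:
  R: 90 + 28.88 = 118.88 → 119
  G: 19 + 82.84 = 101.84 → 102
  B: 47 + 0.76×(128−47) = 47 + 61.56 = 108.56 → 109
rgb(119, 102, 109) = #77666d.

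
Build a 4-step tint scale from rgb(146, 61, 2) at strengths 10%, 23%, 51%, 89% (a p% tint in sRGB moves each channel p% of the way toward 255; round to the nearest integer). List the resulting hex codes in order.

10%: (146 + 10.9 = 156.9→157, 61 + 19.4 = 80.4→80, 2 + 25.3 = 27.3→27) → #9d501b
23%: (146 + 25.07 = 171.07→171, 61 + 44.62 = 105.62→106, 2 + 58.19 = 60.19→60) → #ab6a3c
51%: (146 + 55.59 = 201.59→202, 61 + 98.94 = 159.94→160, 2 + 129.03 = 131.03→131) → #caa083
89%: (146 + 97.01 = 243.01→243, 61 + 172.66 = 233.66→234, 2 + 225.17 = 227.17→227) → #f3eae3

#9d501b, #ab6a3c, #caa083, #f3eae3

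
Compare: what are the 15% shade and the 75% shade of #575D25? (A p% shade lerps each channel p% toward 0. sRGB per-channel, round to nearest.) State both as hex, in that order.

#575D25 is rgb(87, 93, 37).
15% shade:
  R: 87 − 13.05 = 73.95 → 74
  G: 93 + 0.15×(0−93) = 93 − 13.95 = 79.05 → 79
  B: 37 − 5.55 = 31.45 → 31
  → #4A4F1F
75% shade:
  R: 87 + 0.75×(0−87) = 87 − 65.25 = 21.75 → 22
  G: 93 − 69.75 = 23.25 → 23
  B: 37 + 0.75×(0−37) = 37 − 27.75 = 9.25 → 9
  → #161709

#4A4F1F, #161709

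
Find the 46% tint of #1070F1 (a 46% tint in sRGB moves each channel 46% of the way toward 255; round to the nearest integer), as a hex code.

#1070F1 is rgb(16, 112, 241).
Lerp each channel 46% toward 255:
  R: 16 + 109.94 = 125.94 → 126
  G: 112 + 65.78 = 177.78 → 178
  B: 241 + 6.44 = 247.44 → 247
rgb(126, 178, 247) = #7EB2F7.

#7EB2F7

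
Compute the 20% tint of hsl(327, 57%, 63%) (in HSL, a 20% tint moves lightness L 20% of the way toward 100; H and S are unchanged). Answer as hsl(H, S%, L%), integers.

hsl(327, 57%, 70%)

L moves 20% from 63 toward 100: 63 + 7.4 = 70.4 → 70.
H and S are unchanged.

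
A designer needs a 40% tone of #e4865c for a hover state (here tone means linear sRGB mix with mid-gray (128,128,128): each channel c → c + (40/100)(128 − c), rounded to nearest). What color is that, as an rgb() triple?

rgb(188, 132, 106)

#e4865c is rgb(228, 134, 92).
A 40% tone moves each channel 40% toward 128:
  R: 228 + 0.4×(128−228) = 228 − 40 = 188 → 188
  G: 134 + 0.4×(128−134) = 134 − 2.4 = 131.6 → 132
  B: 92 + 14.4 = 106.4 → 106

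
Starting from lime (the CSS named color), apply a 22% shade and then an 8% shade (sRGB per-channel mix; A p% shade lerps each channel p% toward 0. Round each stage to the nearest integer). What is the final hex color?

#00B700

CSS lime is rgb(0, 255, 0).
Per channel, c → c + 0.22(0 − c):
  R: 0 + 0 = 0 → 0
  G: 255 − 56.1 = 198.9 → 199
  B: 0 + 0.22×(0−0) = 0 + 0 = 0 → 0
After the shade: rgb(0, 199, 0) = #00C700.
An 8% shade moves each channel 8% toward 0:
  R: 0 + 0 = 0 → 0
  G: 199 − 15.92 = 183.08 → 183
  B: 0 + 0.08×(0−0) = 0 + 0 = 0 → 0
rgb(0, 183, 0) = #00B700.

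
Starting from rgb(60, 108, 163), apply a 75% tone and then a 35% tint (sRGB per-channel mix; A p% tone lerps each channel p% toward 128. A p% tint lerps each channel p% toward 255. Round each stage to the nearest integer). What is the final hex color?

A 75% tone moves each channel 75% toward 128:
  R: 60 + 0.75×(128−60) = 60 + 51 = 111 → 111
  G: 108 + 0.75×(128−108) = 108 + 15 = 123 → 123
  B: 163 − 26.25 = 136.75 → 137
After the tone: rgb(111, 123, 137) = #6F7B89.
Per channel, c → c + 0.35(255 − c):
  R: 111 + 0.35×(255−111) = 111 + 50.4 = 161.4 → 161
  G: 123 + 0.35×(255−123) = 123 + 46.2 = 169.2 → 169
  B: 137 + 0.35×(255−137) = 137 + 41.3 = 178.3 → 178
rgb(161, 169, 178) = #A1A9B2.

#A1A9B2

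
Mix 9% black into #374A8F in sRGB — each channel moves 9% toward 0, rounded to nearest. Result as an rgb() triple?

rgb(50, 67, 130)

#374A8F is rgb(55, 74, 143).
A 9% shade moves each channel 9% toward 0:
  R: 55 − 4.95 = 50.05 → 50
  G: 74 + 0.09×(0−74) = 74 − 6.66 = 67.34 → 67
  B: 143 + 0.09×(0−143) = 143 − 12.87 = 130.13 → 130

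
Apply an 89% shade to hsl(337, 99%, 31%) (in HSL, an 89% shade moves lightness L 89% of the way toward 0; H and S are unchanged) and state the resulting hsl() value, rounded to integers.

hsl(337, 99%, 3%)

L moves 89% from 31 toward 0: 31 − 27.59 = 3.41 → 3.
H and S are unchanged.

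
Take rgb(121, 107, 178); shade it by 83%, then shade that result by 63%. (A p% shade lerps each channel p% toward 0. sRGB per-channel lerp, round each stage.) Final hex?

Per channel, c → c + 0.83(0 − c):
  R: 121 + 0.83×(0−121) = 121 − 100.43 = 20.57 → 21
  G: 107 + 0.83×(0−107) = 107 − 88.81 = 18.19 → 18
  B: 178 − 147.74 = 30.26 → 30
After the shade: rgb(21, 18, 30) = #15121e.
Per channel, c → c + 0.63(0 − c):
  R: 21 + 0.63×(0−21) = 21 − 13.23 = 7.77 → 8
  G: 18 + 0.63×(0−18) = 18 − 11.34 = 6.66 → 7
  B: 30 + 0.63×(0−30) = 30 − 18.9 = 11.1 → 11
rgb(8, 7, 11) = #08070b.

#08070b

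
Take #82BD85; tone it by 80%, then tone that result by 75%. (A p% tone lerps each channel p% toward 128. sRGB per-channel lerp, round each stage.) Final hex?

#808380

#82BD85 is rgb(130, 189, 133).
Lerp each channel 80% toward 128:
  R: 130 − 1.6 = 128.4 → 128
  G: 189 − 48.8 = 140.2 → 140
  B: 133 + 0.8×(128−133) = 133 − 4 = 129 → 129
After the tone: rgb(128, 140, 129) = #808C81.
Lerp each channel 75% toward 128:
  R: 128 + 0 = 128 → 128
  G: 140 − 9 = 131 → 131
  B: 129 + 0.75×(128−129) = 129 − 0.75 = 128.25 → 128
rgb(128, 131, 128) = #808380.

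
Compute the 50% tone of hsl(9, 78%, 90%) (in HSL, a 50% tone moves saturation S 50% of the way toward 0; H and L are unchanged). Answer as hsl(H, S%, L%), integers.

hsl(9, 39%, 90%)

S moves 50% from 78 toward 0: 78 − 39 = 39 → 39.
H and L are unchanged.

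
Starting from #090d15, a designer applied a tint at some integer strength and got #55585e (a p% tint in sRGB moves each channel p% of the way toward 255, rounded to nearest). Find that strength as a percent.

#090d15 is rgb(9, 13, 21); #55585e is rgb(85, 88, 94).
On the R channel (widest range): 85 ≈ 9 + (p/100)(255 − 9), so p ≈ 100×(85 − 9)/(255 − 9) = 7600/246 = 30.89.
p = 31 reproduces all three channels after rounding.

31%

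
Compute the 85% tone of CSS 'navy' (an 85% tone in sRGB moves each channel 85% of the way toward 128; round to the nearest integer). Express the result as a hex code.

CSS navy is rgb(0, 0, 128).
Lerp each channel 85% toward 128:
  R: 0 + 0.85×(128−0) = 0 + 108.8 = 108.8 → 109
  G: 0 + 108.8 = 108.8 → 109
  B: 128 + 0 = 128 → 128
rgb(109, 109, 128) = #6d6d80.

#6d6d80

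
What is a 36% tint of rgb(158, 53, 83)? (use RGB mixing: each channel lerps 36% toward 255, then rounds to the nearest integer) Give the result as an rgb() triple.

Per channel, c → c + 0.36(255 − c):
  R: 158 + 0.36×(255−158) = 158 + 34.92 = 192.92 → 193
  G: 53 + 72.72 = 125.72 → 126
  B: 83 + 0.36×(255−83) = 83 + 61.92 = 144.92 → 145

rgb(193, 126, 145)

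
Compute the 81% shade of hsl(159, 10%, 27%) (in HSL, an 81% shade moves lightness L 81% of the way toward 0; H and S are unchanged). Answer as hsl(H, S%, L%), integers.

hsl(159, 10%, 5%)

L moves 81% from 27 toward 0: 27 − 21.87 = 5.13 → 5.
H and S are unchanged.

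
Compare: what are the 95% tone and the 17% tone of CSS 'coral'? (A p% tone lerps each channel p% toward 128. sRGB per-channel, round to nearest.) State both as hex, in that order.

CSS coral is rgb(255, 127, 80).
95% tone:
  R: 255 − 120.65 = 134.35 → 134
  G: 127 + 0.95×(128−127) = 127 + 0.95 = 127.95 → 128
  B: 80 + 0.95×(128−80) = 80 + 45.6 = 125.6 → 126
  → #86807E
17% tone:
  R: 255 + 0.17×(128−255) = 255 − 21.59 = 233.41 → 233
  G: 127 + 0.17×(128−127) = 127 + 0.17 = 127.17 → 127
  B: 80 + 0.17×(128−80) = 80 + 8.16 = 88.16 → 88
  → #E97F58

#86807E, #E97F58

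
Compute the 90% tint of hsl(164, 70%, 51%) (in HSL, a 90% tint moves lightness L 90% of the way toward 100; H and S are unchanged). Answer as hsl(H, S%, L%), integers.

L moves 90% from 51 toward 100: 51 + 44.1 = 95.1 → 95.
H and S are unchanged.

hsl(164, 70%, 95%)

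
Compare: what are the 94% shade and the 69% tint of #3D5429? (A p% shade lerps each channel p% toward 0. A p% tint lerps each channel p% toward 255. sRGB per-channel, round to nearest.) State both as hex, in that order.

#040502, #C3CABD

#3D5429 is rgb(61, 84, 41).
94% shade:
  R: 61 − 57.34 = 3.66 → 4
  G: 84 + 0.94×(0−84) = 84 − 78.96 = 5.04 → 5
  B: 41 + 0.94×(0−41) = 41 − 38.54 = 2.46 → 2
  → #040502
69% tint:
  R: 61 + 133.86 = 194.86 → 195
  G: 84 + 0.69×(255−84) = 84 + 117.99 = 201.99 → 202
  B: 41 + 147.66 = 188.66 → 189
  → #C3CABD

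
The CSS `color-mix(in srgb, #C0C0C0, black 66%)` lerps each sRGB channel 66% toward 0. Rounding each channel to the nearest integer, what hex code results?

#C0C0C0 is rgb(192, 192, 192).
Per channel, c → c + 0.66(0 − c):
  R: 192 − 126.72 = 65.28 → 65
  G: 192 + 0.66×(0−192) = 192 − 126.72 = 65.28 → 65
  B: 192 + 0.66×(0−192) = 192 − 126.72 = 65.28 → 65
rgb(65, 65, 65) = #414141.

#414141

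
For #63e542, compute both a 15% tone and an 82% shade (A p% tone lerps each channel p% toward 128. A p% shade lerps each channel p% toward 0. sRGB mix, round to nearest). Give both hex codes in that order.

#63e542 is rgb(99, 229, 66).
15% tone:
  R: 99 + 0.15×(128−99) = 99 + 4.35 = 103.35 → 103
  G: 229 + 0.15×(128−229) = 229 − 15.15 = 213.85 → 214
  B: 66 + 0.15×(128−66) = 66 + 9.3 = 75.3 → 75
  → #67d64b
82% shade:
  R: 99 + 0.82×(0−99) = 99 − 81.18 = 17.82 → 18
  G: 229 − 187.78 = 41.22 → 41
  B: 66 + 0.82×(0−66) = 66 − 54.12 = 11.88 → 12
  → #12290c

#67d64b, #12290c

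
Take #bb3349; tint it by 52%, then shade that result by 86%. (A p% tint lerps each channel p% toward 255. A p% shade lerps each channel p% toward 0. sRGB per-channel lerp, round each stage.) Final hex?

#bb3349 is rgb(187, 51, 73).
Per channel, c → c + 0.52(255 − c):
  R: 187 + 35.36 = 222.36 → 222
  G: 51 + 0.52×(255−51) = 51 + 106.08 = 157.08 → 157
  B: 73 + 0.52×(255−73) = 73 + 94.64 = 167.64 → 168
After the tint: rgb(222, 157, 168) = #de9da8.
An 86% shade moves each channel 86% toward 0:
  R: 222 − 190.92 = 31.08 → 31
  G: 157 + 0.86×(0−157) = 157 − 135.02 = 21.98 → 22
  B: 168 − 144.48 = 23.52 → 24
rgb(31, 22, 24) = #1f1618.

#1f1618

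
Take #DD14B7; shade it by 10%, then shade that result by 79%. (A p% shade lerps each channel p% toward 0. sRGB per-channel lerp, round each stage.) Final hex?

#2A0423

#DD14B7 is rgb(221, 20, 183).
A 10% shade moves each channel 10% toward 0:
  R: 221 − 22.1 = 198.9 → 199
  G: 20 − 2 = 18 → 18
  B: 183 + 0.1×(0−183) = 183 − 18.3 = 164.7 → 165
After the shade: rgb(199, 18, 165) = #C712A5.
A 79% shade moves each channel 79% toward 0:
  R: 199 − 157.21 = 41.79 → 42
  G: 18 − 14.22 = 3.78 → 4
  B: 165 − 130.35 = 34.65 → 35
rgb(42, 4, 35) = #2A0423.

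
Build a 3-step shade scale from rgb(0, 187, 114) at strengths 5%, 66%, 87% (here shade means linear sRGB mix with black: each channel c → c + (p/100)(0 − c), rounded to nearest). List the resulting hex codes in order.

#00b26c, #004027, #00180f

5%: (0→0, 187 − 9.35 = 177.65→178, 114 − 5.7 = 108.3→108) → #00b26c
66%: (0→0, 187 − 123.42 = 63.58→64, 114 − 75.24 = 38.76→39) → #004027
87%: (0→0, 187 − 162.69 = 24.31→24, 114 − 99.18 = 14.82→15) → #00180f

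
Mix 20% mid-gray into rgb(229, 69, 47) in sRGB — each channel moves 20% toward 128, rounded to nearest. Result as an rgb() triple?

rgb(209, 81, 63)

A 20% tone moves each channel 20% toward 128:
  R: 229 + 0.2×(128−229) = 229 − 20.2 = 208.8 → 209
  G: 69 + 0.2×(128−69) = 69 + 11.8 = 80.8 → 81
  B: 47 + 16.2 = 63.2 → 63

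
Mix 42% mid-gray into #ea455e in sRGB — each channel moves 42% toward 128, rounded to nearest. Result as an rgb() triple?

#ea455e is rgb(234, 69, 94).
Lerp each channel 42% toward 128:
  R: 234 + 0.42×(128−234) = 234 − 44.52 = 189.48 → 189
  G: 69 + 0.42×(128−69) = 69 + 24.78 = 93.78 → 94
  B: 94 + 14.28 = 108.28 → 108

rgb(189, 94, 108)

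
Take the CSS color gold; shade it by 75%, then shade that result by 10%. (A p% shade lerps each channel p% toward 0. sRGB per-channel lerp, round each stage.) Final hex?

#3A3100

CSS gold is rgb(255, 215, 0).
Lerp each channel 75% toward 0:
  R: 255 + 0.75×(0−255) = 255 − 191.25 = 63.75 → 64
  G: 215 + 0.75×(0−215) = 215 − 161.25 = 53.75 → 54
  B: 0 + 0.75×(0−0) = 0 + 0 = 0 → 0
After the shade: rgb(64, 54, 0) = #403600.
A 10% shade moves each channel 10% toward 0:
  R: 64 + 0.1×(0−64) = 64 − 6.4 = 57.6 → 58
  G: 54 − 5.4 = 48.6 → 49
  B: 0 + 0.1×(0−0) = 0 + 0 = 0 → 0
rgb(58, 49, 0) = #3A3100.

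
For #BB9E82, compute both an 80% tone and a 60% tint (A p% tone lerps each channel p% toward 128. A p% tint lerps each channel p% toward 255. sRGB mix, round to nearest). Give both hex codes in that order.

#BB9E82 is rgb(187, 158, 130).
80% tone:
  R: 187 + 0.8×(128−187) = 187 − 47.2 = 139.8 → 140
  G: 158 + 0.8×(128−158) = 158 − 24 = 134 → 134
  B: 130 + 0.8×(128−130) = 130 − 1.6 = 128.4 → 128
  → #8C8680
60% tint:
  R: 187 + 40.8 = 227.8 → 228
  G: 158 + 58.2 = 216.2 → 216
  B: 130 + 0.6×(255−130) = 130 + 75 = 205 → 205
  → #E4D8CD

#8C8680, #E4D8CD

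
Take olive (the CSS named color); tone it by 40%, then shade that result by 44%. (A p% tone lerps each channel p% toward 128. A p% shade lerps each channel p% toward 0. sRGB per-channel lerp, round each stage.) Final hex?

CSS olive is rgb(128, 128, 0).
Per channel, c → c + 0.4(128 − c):
  R: 128 + 0.4×(128−128) = 128 + 0 = 128 → 128
  G: 128 + 0 = 128 → 128
  B: 0 + 0.4×(128−0) = 0 + 51.2 = 51.2 → 51
After the tone: rgb(128, 128, 51) = #808033.
Lerp each channel 44% toward 0:
  R: 128 + 0.44×(0−128) = 128 − 56.32 = 71.68 → 72
  G: 128 + 0.44×(0−128) = 128 − 56.32 = 71.68 → 72
  B: 51 + 0.44×(0−51) = 51 − 22.44 = 28.56 → 29
rgb(72, 72, 29) = #48481d.

#48481d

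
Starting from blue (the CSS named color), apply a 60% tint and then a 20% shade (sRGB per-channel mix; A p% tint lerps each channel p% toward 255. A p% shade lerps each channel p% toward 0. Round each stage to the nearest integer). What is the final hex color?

#7a7acc

CSS blue is rgb(0, 0, 255).
Lerp each channel 60% toward 255:
  R: 0 + 153 = 153 → 153
  G: 0 + 0.6×(255−0) = 0 + 153 = 153 → 153
  B: 255 + 0 = 255 → 255
After the tint: rgb(153, 153, 255) = #9999ff.
A 20% shade moves each channel 20% toward 0:
  R: 153 − 30.6 = 122.4 → 122
  G: 153 − 30.6 = 122.4 → 122
  B: 255 + 0.2×(0−255) = 255 − 51 = 204 → 204
rgb(122, 122, 204) = #7a7acc.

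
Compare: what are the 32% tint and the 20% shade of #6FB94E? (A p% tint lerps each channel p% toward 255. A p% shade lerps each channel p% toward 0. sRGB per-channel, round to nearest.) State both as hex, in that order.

#9DCF87, #59943E

#6FB94E is rgb(111, 185, 78).
32% tint:
  R: 111 + 0.32×(255−111) = 111 + 46.08 = 157.08 → 157
  G: 185 + 0.32×(255−185) = 185 + 22.4 = 207.4 → 207
  B: 78 + 0.32×(255−78) = 78 + 56.64 = 134.64 → 135
  → #9DCF87
20% shade:
  R: 111 − 22.2 = 88.8 → 89
  G: 185 + 0.2×(0−185) = 185 − 37 = 148 → 148
  B: 78 + 0.2×(0−78) = 78 − 15.6 = 62.4 → 62
  → #59943E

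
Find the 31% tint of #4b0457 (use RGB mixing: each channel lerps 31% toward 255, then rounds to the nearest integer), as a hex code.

#4b0457 is rgb(75, 4, 87).
Lerp each channel 31% toward 255:
  R: 75 + 55.8 = 130.8 → 131
  G: 4 + 0.31×(255−4) = 4 + 77.81 = 81.81 → 82
  B: 87 + 0.31×(255−87) = 87 + 52.08 = 139.08 → 139
rgb(131, 82, 139) = #83528b.

#83528b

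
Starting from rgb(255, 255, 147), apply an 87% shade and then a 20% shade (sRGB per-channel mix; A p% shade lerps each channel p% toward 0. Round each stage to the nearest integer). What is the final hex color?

#1a1a0f

Per channel, c → c + 0.87(0 − c):
  R: 255 − 221.85 = 33.15 → 33
  G: 255 + 0.87×(0−255) = 255 − 221.85 = 33.15 → 33
  B: 147 + 0.87×(0−147) = 147 − 127.89 = 19.11 → 19
After the shade: rgb(33, 33, 19) = #212113.
Lerp each channel 20% toward 0:
  R: 33 + 0.2×(0−33) = 33 − 6.6 = 26.4 → 26
  G: 33 + 0.2×(0−33) = 33 − 6.6 = 26.4 → 26
  B: 19 + 0.2×(0−19) = 19 − 3.8 = 15.2 → 15
rgb(26, 26, 15) = #1a1a0f.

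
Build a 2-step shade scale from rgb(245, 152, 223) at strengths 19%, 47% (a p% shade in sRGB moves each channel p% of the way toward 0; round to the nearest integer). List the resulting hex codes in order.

#C67BB5, #825176

19%: (245 − 46.55 = 198.45→198, 152 − 28.88 = 123.12→123, 223 − 42.37 = 180.63→181) → #C67BB5
47%: (245 − 115.15 = 129.85→130, 152 − 71.44 = 80.56→81, 223 − 104.81 = 118.19→118) → #825176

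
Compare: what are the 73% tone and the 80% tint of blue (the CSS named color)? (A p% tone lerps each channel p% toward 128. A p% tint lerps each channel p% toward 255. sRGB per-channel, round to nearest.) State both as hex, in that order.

CSS blue is rgb(0, 0, 255).
73% tone:
  R: 0 + 93.44 = 93.44 → 93
  G: 0 + 0.73×(128−0) = 0 + 93.44 = 93.44 → 93
  B: 255 − 92.71 = 162.29 → 162
  → #5D5DA2
80% tint:
  R: 0 + 0.8×(255−0) = 0 + 204 = 204 → 204
  G: 0 + 204 = 204 → 204
  B: 255 + 0.8×(255−255) = 255 + 0 = 255 → 255
  → #CCCCFF

#5D5DA2, #CCCCFF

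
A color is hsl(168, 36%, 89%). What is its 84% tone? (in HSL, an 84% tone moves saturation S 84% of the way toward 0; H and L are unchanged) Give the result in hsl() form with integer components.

S moves 84% from 36 toward 0: 36 − 30.24 = 5.76 → 6.
H and L are unchanged.

hsl(168, 6%, 89%)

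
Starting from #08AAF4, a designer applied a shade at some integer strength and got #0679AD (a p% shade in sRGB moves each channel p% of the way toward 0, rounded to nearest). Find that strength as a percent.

29%

#08AAF4 is rgb(8, 170, 244); #0679AD is rgb(6, 121, 173).
On the B channel (widest range): 173 ≈ 244 + (p/100)(0 − 244), so p ≈ 100×(173 − 244)/(0 − 244) = -7100/-244 = 29.10.
p = 29 reproduces all three channels after rounding.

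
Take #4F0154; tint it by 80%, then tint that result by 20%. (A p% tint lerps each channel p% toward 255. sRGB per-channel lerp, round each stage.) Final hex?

#E3D6E4

#4F0154 is rgb(79, 1, 84).
An 80% tint moves each channel 80% toward 255:
  R: 79 + 0.8×(255−79) = 79 + 140.8 = 219.8 → 220
  G: 1 + 0.8×(255−1) = 1 + 203.2 = 204.2 → 204
  B: 84 + 136.8 = 220.8 → 221
After the tint: rgb(220, 204, 221) = #DCCCDD.
A 20% tint moves each channel 20% toward 255:
  R: 220 + 0.2×(255−220) = 220 + 7 = 227 → 227
  G: 204 + 10.2 = 214.2 → 214
  B: 221 + 0.2×(255−221) = 221 + 6.8 = 227.8 → 228
rgb(227, 214, 228) = #E3D6E4.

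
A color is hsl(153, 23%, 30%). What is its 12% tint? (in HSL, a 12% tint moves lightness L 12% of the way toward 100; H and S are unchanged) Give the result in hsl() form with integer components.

L moves 12% from 30 toward 100: 30 + 8.4 = 38.4 → 38.
H and S are unchanged.

hsl(153, 23%, 38%)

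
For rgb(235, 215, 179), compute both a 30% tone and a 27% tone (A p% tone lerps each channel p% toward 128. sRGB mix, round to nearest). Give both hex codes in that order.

#CBBDA4, #CEC0A5

30% tone:
  R: 235 − 32.1 = 202.9 → 203
  G: 215 + 0.3×(128−215) = 215 − 26.1 = 188.9 → 189
  B: 179 + 0.3×(128−179) = 179 − 15.3 = 163.7 → 164
  → #CBBDA4
27% tone:
  R: 235 + 0.27×(128−235) = 235 − 28.89 = 206.11 → 206
  G: 215 + 0.27×(128−215) = 215 − 23.49 = 191.51 → 192
  B: 179 + 0.27×(128−179) = 179 − 13.77 = 165.23 → 165
  → #CEC0A5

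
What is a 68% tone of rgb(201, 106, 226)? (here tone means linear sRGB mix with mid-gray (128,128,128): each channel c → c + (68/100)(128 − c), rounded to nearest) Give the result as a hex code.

#97799F

A 68% tone moves each channel 68% toward 128:
  R: 201 + 0.68×(128−201) = 201 − 49.64 = 151.36 → 151
  G: 106 + 0.68×(128−106) = 106 + 14.96 = 120.96 → 121
  B: 226 + 0.68×(128−226) = 226 − 66.64 = 159.36 → 159
rgb(151, 121, 159) = #97799F.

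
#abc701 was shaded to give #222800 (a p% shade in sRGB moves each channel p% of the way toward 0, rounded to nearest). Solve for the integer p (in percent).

#abc701 is rgb(171, 199, 1); #222800 is rgb(34, 40, 0).
On the G channel (widest range): 40 ≈ 199 + (p/100)(0 − 199), so p ≈ 100×(40 − 199)/(0 − 199) = -15900/-199 = 79.90.
p = 80 reproduces all three channels after rounding.

80%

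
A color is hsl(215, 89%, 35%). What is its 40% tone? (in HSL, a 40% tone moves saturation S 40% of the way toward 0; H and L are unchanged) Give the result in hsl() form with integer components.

hsl(215, 53%, 35%)

S moves 40% from 89 toward 0: 89 − 35.6 = 53.4 → 53.
H and L are unchanged.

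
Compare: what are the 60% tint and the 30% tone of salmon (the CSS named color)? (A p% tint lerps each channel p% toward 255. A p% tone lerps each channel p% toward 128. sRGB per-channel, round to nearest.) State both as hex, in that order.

#FDCCC7, #D58076

CSS salmon is rgb(250, 128, 114).
60% tint:
  R: 250 + 0.6×(255−250) = 250 + 3 = 253 → 253
  G: 128 + 0.6×(255−128) = 128 + 76.2 = 204.2 → 204
  B: 114 + 0.6×(255−114) = 114 + 84.6 = 198.6 → 199
  → #FDCCC7
30% tone:
  R: 250 + 0.3×(128−250) = 250 − 36.6 = 213.4 → 213
  G: 128 + 0.3×(128−128) = 128 + 0 = 128 → 128
  B: 114 + 4.2 = 118.2 → 118
  → #D58076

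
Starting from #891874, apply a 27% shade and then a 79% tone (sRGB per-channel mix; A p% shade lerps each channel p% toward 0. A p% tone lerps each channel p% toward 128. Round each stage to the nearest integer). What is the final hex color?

#891874 is rgb(137, 24, 116).
Per channel, c → c + 0.27(0 − c):
  R: 137 + 0.27×(0−137) = 137 − 36.99 = 100.01 → 100
  G: 24 − 6.48 = 17.52 → 18
  B: 116 + 0.27×(0−116) = 116 − 31.32 = 84.68 → 85
After the shade: rgb(100, 18, 85) = #641255.
Per channel, c → c + 0.79(128 − c):
  R: 100 + 22.12 = 122.12 → 122
  G: 18 + 86.9 = 104.9 → 105
  B: 85 + 0.79×(128−85) = 85 + 33.97 = 118.97 → 119
rgb(122, 105, 119) = #7A6977.

#7A6977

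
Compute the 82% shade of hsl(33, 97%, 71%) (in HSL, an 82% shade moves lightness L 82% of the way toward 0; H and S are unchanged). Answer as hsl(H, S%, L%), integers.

L moves 82% from 71 toward 0: 71 − 58.22 = 12.78 → 13.
H and S are unchanged.

hsl(33, 97%, 13%)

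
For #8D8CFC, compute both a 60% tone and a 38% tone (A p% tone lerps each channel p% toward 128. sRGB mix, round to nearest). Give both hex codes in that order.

#8585B2, #8887CD

#8D8CFC is rgb(141, 140, 252).
60% tone:
  R: 141 + 0.6×(128−141) = 141 − 7.8 = 133.2 → 133
  G: 140 − 7.2 = 132.8 → 133
  B: 252 + 0.6×(128−252) = 252 − 74.4 = 177.6 → 178
  → #8585B2
38% tone:
  R: 141 − 4.94 = 136.06 → 136
  G: 140 − 4.56 = 135.44 → 135
  B: 252 − 47.12 = 204.88 → 205
  → #8887CD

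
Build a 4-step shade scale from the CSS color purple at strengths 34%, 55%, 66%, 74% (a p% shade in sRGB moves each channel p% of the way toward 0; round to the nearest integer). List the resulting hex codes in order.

#540054, #3A003A, #2C002C, #210021

CSS purple is rgb(128, 0, 128).
34%: (128 − 43.52 = 84.48→84, 0→0, 128 − 43.52 = 84.48→84) → #540054
55%: (128 − 70.4 = 57.6→58, 0→0, 128 − 70.4 = 57.6→58) → #3A003A
66%: (128 − 84.48 = 43.52→44, 0→0, 128 − 84.48 = 43.52→44) → #2C002C
74%: (128 − 94.72 = 33.28→33, 0→0, 128 − 94.72 = 33.28→33) → #210021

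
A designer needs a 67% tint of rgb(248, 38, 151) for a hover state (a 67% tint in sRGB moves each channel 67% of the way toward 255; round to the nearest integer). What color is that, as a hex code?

#FDB7DD

A 67% tint moves each channel 67% toward 255:
  R: 248 + 4.69 = 252.69 → 253
  G: 38 + 0.67×(255−38) = 38 + 145.39 = 183.39 → 183
  B: 151 + 0.67×(255−151) = 151 + 69.68 = 220.68 → 221
rgb(253, 183, 221) = #FDB7DD.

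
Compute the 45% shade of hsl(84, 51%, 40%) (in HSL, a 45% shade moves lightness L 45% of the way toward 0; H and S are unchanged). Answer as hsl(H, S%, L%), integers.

hsl(84, 51%, 22%)

L moves 45% from 40 toward 0: 40 − 18 = 22 → 22.
H and S are unchanged.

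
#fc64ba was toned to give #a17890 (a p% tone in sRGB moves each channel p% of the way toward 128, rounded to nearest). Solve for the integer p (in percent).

73%

#fc64ba is rgb(252, 100, 186); #a17890 is rgb(161, 120, 144).
On the R channel (widest range): 161 ≈ 252 + (p/100)(128 − 252), so p ≈ 100×(161 − 252)/(128 − 252) = -9100/-124 = 73.39.
p = 73 reproduces all three channels after rounding.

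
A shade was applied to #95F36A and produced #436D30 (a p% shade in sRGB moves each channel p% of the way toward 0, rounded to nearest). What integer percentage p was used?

55%

#95F36A is rgb(149, 243, 106); #436D30 is rgb(67, 109, 48).
On the G channel (widest range): 109 ≈ 243 + (p/100)(0 − 243), so p ≈ 100×(109 − 243)/(0 − 243) = -13400/-243 = 55.14.
p = 55 reproduces all three channels after rounding.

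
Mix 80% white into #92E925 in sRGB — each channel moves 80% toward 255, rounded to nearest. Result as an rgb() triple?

rgb(233, 251, 211)

#92E925 is rgb(146, 233, 37).
Per channel, c → c + 0.8(255 − c):
  R: 146 + 0.8×(255−146) = 146 + 87.2 = 233.2 → 233
  G: 233 + 0.8×(255−233) = 233 + 17.6 = 250.6 → 251
  B: 37 + 174.4 = 211.4 → 211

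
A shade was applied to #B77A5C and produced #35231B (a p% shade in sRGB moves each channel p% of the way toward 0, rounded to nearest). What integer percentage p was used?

71%

#B77A5C is rgb(183, 122, 92); #35231B is rgb(53, 35, 27).
On the R channel (widest range): 53 ≈ 183 + (p/100)(0 − 183), so p ≈ 100×(53 − 183)/(0 − 183) = -13000/-183 = 71.04.
p = 71 reproduces all three channels after rounding.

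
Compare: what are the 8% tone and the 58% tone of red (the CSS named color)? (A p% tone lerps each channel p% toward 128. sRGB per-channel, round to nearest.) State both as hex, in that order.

CSS red is rgb(255, 0, 0).
8% tone:
  R: 255 + 0.08×(128−255) = 255 − 10.16 = 244.84 → 245
  G: 0 + 10.24 = 10.24 → 10
  B: 0 + 0.08×(128−0) = 0 + 10.24 = 10.24 → 10
  → #f50a0a
58% tone:
  R: 255 − 73.66 = 181.34 → 181
  G: 0 + 0.58×(128−0) = 0 + 74.24 = 74.24 → 74
  B: 0 + 74.24 = 74.24 → 74
  → #b54a4a

#f50a0a, #b54a4a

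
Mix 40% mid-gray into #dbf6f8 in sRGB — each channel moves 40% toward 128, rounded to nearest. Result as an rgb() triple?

rgb(183, 199, 200)

#dbf6f8 is rgb(219, 246, 248).
A 40% tone moves each channel 40% toward 128:
  R: 219 + 0.4×(128−219) = 219 − 36.4 = 182.6 → 183
  G: 246 + 0.4×(128−246) = 246 − 47.2 = 198.8 → 199
  B: 248 + 0.4×(128−248) = 248 − 48 = 200 → 200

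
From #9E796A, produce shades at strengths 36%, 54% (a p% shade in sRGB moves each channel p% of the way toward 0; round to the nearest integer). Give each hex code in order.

#654D44, #493831

#9E796A is rgb(158, 121, 106).
36%: (158 − 56.88 = 101.12→101, 121 − 43.56 = 77.44→77, 106 − 38.16 = 67.84→68) → #654D44
54%: (158 − 85.32 = 72.68→73, 121 − 65.34 = 55.66→56, 106 − 57.24 = 48.76→49) → #493831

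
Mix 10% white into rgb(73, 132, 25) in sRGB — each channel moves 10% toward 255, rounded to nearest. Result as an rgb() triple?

Per channel, c → c + 0.1(255 − c):
  R: 73 + 18.2 = 91.2 → 91
  G: 132 + 12.3 = 144.3 → 144
  B: 25 + 0.1×(255−25) = 25 + 23 = 48 → 48

rgb(91, 144, 48)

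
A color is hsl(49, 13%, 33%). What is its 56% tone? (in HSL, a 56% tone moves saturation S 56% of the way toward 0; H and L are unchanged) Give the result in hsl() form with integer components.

hsl(49, 6%, 33%)

S moves 56% from 13 toward 0: 13 − 7.28 = 5.72 → 6.
H and L are unchanged.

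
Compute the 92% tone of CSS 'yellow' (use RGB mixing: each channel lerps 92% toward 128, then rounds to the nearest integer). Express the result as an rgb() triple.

CSS yellow is rgb(255, 255, 0).
Per channel, c → c + 0.92(128 − c):
  R: 255 + 0.92×(128−255) = 255 − 116.84 = 138.16 → 138
  G: 255 − 116.84 = 138.16 → 138
  B: 0 + 0.92×(128−0) = 0 + 117.76 = 117.76 → 118

rgb(138, 138, 118)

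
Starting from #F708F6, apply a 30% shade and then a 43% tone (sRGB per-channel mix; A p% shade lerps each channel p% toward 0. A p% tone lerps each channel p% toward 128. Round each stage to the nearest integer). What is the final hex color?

#9A3A99

#F708F6 is rgb(247, 8, 246).
Per channel, c → c + 0.3(0 − c):
  R: 247 − 74.1 = 172.9 → 173
  G: 8 + 0.3×(0−8) = 8 − 2.4 = 5.6 → 6
  B: 246 − 73.8 = 172.2 → 172
After the shade: rgb(173, 6, 172) = #AD06AC.
Per channel, c → c + 0.43(128 − c):
  R: 173 + 0.43×(128−173) = 173 − 19.35 = 153.65 → 154
  G: 6 + 0.43×(128−6) = 6 + 52.46 = 58.46 → 58
  B: 172 + 0.43×(128−172) = 172 − 18.92 = 153.08 → 153
rgb(154, 58, 153) = #9A3A99.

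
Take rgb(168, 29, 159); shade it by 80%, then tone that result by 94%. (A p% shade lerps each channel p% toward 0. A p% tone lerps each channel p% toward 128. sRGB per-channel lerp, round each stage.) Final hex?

Per channel, c → c + 0.8(0 − c):
  R: 168 − 134.4 = 33.6 → 34
  G: 29 − 23.2 = 5.8 → 6
  B: 159 + 0.8×(0−159) = 159 − 127.2 = 31.8 → 32
After the shade: rgb(34, 6, 32) = #220620.
Per channel, c → c + 0.94(128 − c):
  R: 34 + 0.94×(128−34) = 34 + 88.36 = 122.36 → 122
  G: 6 + 114.68 = 120.68 → 121
  B: 32 + 0.94×(128−32) = 32 + 90.24 = 122.24 → 122
rgb(122, 121, 122) = #7a797a.

#7a797a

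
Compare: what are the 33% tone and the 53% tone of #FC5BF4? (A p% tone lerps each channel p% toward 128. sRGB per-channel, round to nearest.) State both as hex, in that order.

#FC5BF4 is rgb(252, 91, 244).
33% tone:
  R: 252 + 0.33×(128−252) = 252 − 40.92 = 211.08 → 211
  G: 91 + 0.33×(128−91) = 91 + 12.21 = 103.21 → 103
  B: 244 + 0.33×(128−244) = 244 − 38.28 = 205.72 → 206
  → #D367CE
53% tone:
  R: 252 + 0.53×(128−252) = 252 − 65.72 = 186.28 → 186
  G: 91 + 19.61 = 110.61 → 111
  B: 244 + 0.53×(128−244) = 244 − 61.48 = 182.52 → 183
  → #BA6FB7

#D367CE, #BA6FB7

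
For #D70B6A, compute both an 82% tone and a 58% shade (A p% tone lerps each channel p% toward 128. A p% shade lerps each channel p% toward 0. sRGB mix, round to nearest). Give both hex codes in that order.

#D70B6A is rgb(215, 11, 106).
82% tone:
  R: 215 + 0.82×(128−215) = 215 − 71.34 = 143.66 → 144
  G: 11 + 0.82×(128−11) = 11 + 95.94 = 106.94 → 107
  B: 106 + 18.04 = 124.04 → 124
  → #906B7C
58% shade:
  R: 215 + 0.58×(0−215) = 215 − 124.7 = 90.3 → 90
  G: 11 + 0.58×(0−11) = 11 − 6.38 = 4.62 → 5
  B: 106 − 61.48 = 44.52 → 45
  → #5A052D

#906B7C, #5A052D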